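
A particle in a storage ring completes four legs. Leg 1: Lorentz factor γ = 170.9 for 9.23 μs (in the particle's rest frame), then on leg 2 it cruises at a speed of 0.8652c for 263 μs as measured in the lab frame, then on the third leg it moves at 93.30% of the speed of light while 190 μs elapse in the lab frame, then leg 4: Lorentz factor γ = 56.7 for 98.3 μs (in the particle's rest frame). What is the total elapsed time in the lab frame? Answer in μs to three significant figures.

Leg 1: γ = 170.9; Δt_1 = 170.9 × 9.23 = 1577 μs.
Leg 2: 263 μs is already measured in the lab frame.
Leg 3: 190 μs is already measured in the lab frame.
Leg 4: γ = 56.7; Δt_4 = 56.70 × 98.3 = 5574 μs.
Total: 1577 + 263.0 + 190.0 + 5574 μs.

Δt = 7600 μs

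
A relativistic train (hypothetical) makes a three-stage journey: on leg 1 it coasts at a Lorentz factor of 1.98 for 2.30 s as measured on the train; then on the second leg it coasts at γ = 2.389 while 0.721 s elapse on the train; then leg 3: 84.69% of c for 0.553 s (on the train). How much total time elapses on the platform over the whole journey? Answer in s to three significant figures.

Leg 1: γ = 1.98; Δt_1 = 1.980 × 2.30 = 4.554 s.
Leg 2: γ = 2.389; Δt_2 = 2.389 × 0.721 = 1.722 s.
Leg 3: β = 0.8469; γ = 1/√(1 − 0.8469²) = 1/√0.2828 = 1.881; Δt_3 = 1.881 × 0.553 = 1.040 s.
Total: 4.554 + 1.722 + 1.040 s.

Δt = 7.32 s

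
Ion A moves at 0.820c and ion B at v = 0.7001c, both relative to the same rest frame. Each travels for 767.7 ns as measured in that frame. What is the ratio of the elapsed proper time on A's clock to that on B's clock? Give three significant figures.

A: γ = 1/√(1 − 0.820²) = 1/√0.3276 = 1.747. B: γ = 1/√(1 − 0.7001²) = 1/√0.5099 = 1.400.
τ_A/τ_B = γ_B/γ_A = 1.400/1.747 = 0.8016, so τ_A/τ_B = 0.8016.

τ_A/τ_B = 0.802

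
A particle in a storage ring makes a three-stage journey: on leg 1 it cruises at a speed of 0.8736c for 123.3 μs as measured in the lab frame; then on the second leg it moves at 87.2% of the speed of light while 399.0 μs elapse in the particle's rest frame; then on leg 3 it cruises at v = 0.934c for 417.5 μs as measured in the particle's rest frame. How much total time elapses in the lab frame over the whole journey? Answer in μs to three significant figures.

Δt = 2110 μs

Leg 1: 123.3 μs is already measured in the lab frame.
Leg 2: β = 0.872; γ = 1/√(1 − 0.872²) = 1/√0.2396 = 2.043; Δt_2 = 2.043 × 399.0 = 815.1 μs.
Leg 3: γ = 1/√(1 − 0.934²) = 1/√0.1276 = 2.799; Δt_3 = 2.799 × 417.5 = 1169 μs.
Total: 123.3 + 815.1 + 1169 μs.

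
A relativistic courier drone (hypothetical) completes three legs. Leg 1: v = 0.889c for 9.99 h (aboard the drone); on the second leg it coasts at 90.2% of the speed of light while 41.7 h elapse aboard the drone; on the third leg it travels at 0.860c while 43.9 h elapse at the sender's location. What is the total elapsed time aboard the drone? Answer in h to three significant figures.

τ = 74.1 h

Leg 1: 9.99 h is already measured aboard the drone.
Leg 2: 41.7 h is already measured aboard the drone.
Leg 3: γ = 1/√(1 − 0.860²) = 1/√0.2604 = 1.960; τ_3 = 43.9/1.960 = 22.40 h.
Total: 9.990 + 41.70 + 22.40 h.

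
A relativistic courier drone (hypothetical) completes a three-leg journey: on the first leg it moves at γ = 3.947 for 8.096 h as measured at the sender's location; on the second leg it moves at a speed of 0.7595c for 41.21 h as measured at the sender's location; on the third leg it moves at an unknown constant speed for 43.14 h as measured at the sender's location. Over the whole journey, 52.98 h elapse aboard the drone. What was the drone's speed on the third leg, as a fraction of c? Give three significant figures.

β = 0.829

Leg 1: γ = 3.947; τ_1 = 8.096/3.947 = 2.051 h.
Leg 2: γ = 1/√(1 − 0.7595²) = 1/√0.4232 = 1.537; τ_2 = 41.21/1.537 = 26.81 h.
Leg 3: speed unknown; τ_3 = 43.14/γ_3.
Total proper time: 2.051 + 26.81 + τ_3 = 52.98, so τ_3 = 52.98 − 28.86 = 24.12 h.
γ_3 = 43.14/24.12 = 1.788; β = √(1 − 1/γ²) = √0.6874.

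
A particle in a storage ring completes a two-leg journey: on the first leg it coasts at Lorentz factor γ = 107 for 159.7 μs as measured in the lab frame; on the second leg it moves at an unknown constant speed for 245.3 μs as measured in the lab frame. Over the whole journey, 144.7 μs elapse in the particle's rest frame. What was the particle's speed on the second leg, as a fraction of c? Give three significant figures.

β = 0.812

Leg 1: γ = 107; τ_1 = 159.7/107.0 = 1.493 μs.
Leg 2: speed unknown; τ_2 = 245.3/γ_2.
Total proper time: 1.493 + τ_2 = 144.7, so τ_2 = 144.7 − 1.493 = 143.2 μs.
γ_2 = 245.3/143.2 = 1.713; β = √(1 − 1/γ²) = √0.6592.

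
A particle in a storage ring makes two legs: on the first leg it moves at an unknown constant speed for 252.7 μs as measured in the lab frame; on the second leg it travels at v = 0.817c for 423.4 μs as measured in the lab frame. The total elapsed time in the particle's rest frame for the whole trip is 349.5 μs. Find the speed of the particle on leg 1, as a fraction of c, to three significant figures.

Leg 1: speed unknown; τ_1 = 252.7/γ_1.
Leg 2: γ = 1/√(1 − 0.817²) = 1/√0.3325 = 1.734; τ_2 = 423.4/1.734 = 244.1 μs.
Total proper time: τ_1 + 244.1 = 349.5, so τ_1 = 349.5 − 244.1 = 105.4 μs.
γ_1 = 252.7/105.4 = 2.399; β = √(1 − 1/γ²) = √0.8262.

β = 0.909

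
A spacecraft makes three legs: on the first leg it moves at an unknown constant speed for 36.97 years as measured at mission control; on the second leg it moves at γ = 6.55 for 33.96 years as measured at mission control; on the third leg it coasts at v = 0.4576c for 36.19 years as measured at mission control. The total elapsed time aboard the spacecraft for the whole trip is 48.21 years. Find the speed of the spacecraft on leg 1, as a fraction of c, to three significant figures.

Leg 1: speed unknown; τ_1 = 36.97/γ_1.
Leg 2: γ = 6.55; τ_2 = 33.96/6.550 = 5.185 years.
Leg 3: γ = 1/√(1 − 0.4576²) = 1/√0.7906 = 1.125; τ_3 = 36.19/1.125 = 32.18 years.
Total proper time: τ_1 + 5.185 + 32.18 = 48.21, so τ_1 = 48.21 − 37.36 = 10.85 years.
γ_1 = 36.97/10.85 = 3.408; β = √(1 − 1/γ²) = √0.9139.

β = 0.956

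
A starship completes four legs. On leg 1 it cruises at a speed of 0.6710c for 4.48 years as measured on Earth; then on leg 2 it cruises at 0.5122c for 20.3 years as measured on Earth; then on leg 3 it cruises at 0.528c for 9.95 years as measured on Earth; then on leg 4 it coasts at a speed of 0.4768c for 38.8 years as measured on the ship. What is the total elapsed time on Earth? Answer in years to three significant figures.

Δt = 78.9 years

Leg 1: 4.48 years is already measured on Earth.
Leg 2: 20.3 years is already measured on Earth.
Leg 3: 9.95 years is already measured on Earth.
Leg 4: γ = 1/√(1 − 0.4768²) = 1/√0.7727 = 1.138; Δt_4 = 1.138 × 38.8 = 44.14 years.
Total: 4.480 + 20.30 + 9.950 + 44.14 years.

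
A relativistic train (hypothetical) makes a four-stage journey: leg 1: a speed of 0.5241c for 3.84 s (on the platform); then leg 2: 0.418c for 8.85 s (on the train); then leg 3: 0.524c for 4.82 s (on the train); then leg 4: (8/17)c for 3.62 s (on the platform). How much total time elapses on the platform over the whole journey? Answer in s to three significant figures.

Δt = 22.9 s

Leg 1: 3.84 s is already measured on the platform.
Leg 2: γ = 1/√(1 − 0.418²) = 1/√0.8253 = 1.101; Δt_2 = 1.101 × 8.85 = 9.742 s.
Leg 3: γ = 1/√(1 − 0.524²) = 1/√0.7254 = 1.174; Δt_3 = 1.174 × 4.82 = 5.659 s.
Leg 4: 3.62 s is already measured on the platform.
Total: 3.840 + 9.742 + 5.659 + 3.620 s.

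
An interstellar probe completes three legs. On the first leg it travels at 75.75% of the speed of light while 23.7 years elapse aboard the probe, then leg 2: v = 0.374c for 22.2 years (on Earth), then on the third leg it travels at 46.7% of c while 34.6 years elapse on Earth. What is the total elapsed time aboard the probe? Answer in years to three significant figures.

τ = 74.9 years

Leg 1: 23.7 years is already measured aboard the probe.
Leg 2: γ = 1/√(1 − 0.374²) = 1/√0.8601 = 1.078; τ_2 = 22.2/1.078 = 20.59 years.
Leg 3: β = 0.467; γ = 1/√(1 − 0.467²) = 1/√0.7819 = 1.131; τ_3 = 34.6/1.131 = 30.60 years.
Total: 23.70 + 20.59 + 30.60 years.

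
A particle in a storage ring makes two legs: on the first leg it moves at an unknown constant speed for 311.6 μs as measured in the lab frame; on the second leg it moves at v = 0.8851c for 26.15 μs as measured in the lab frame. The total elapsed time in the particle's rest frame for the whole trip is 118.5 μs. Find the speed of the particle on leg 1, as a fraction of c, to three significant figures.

Leg 1: speed unknown; τ_1 = 311.6/γ_1.
Leg 2: γ = 1/√(1 − 0.8851²) = 1/√0.2166 = 2.149; τ_2 = 26.15/2.149 = 12.17 μs.
Total proper time: τ_1 + 12.17 = 118.5, so τ_1 = 118.5 − 12.17 = 106.3 μs.
γ_1 = 311.6/106.3 = 2.931; β = √(1 − 1/γ²) = √0.8836.

β = 0.940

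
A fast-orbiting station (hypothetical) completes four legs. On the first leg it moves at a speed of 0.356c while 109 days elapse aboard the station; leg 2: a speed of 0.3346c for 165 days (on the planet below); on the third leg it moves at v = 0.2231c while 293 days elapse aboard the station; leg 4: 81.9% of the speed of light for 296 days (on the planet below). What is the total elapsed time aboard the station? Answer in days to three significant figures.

τ = 727 days

Leg 1: 109 days is already measured aboard the station.
Leg 2: γ = 1/√(1 − 0.3346²) = 1/√0.8880 = 1.061; τ_2 = 165/1.061 = 155.5 days.
Leg 3: 293 days is already measured aboard the station.
Leg 4: β = 0.819; γ = 1/√(1 − 0.819²) = 1/√0.3292 = 1.743; τ_4 = 296/1.743 = 169.8 days.
Total: 109.0 + 155.5 + 293.0 + 169.8 days.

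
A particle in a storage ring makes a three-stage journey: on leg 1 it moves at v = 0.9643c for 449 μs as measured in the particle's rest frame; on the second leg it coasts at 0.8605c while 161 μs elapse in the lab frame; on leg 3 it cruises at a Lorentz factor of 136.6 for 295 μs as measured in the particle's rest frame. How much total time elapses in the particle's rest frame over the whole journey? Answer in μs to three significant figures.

τ = 826 μs

Leg 1: 449 μs is already measured in the particle's rest frame.
Leg 2: γ = 1/√(1 − 0.8605²) = 1/√0.2595 = 1.963; τ_2 = 161/1.963 = 82.02 μs.
Leg 3: 295 μs is already measured in the particle's rest frame.
Total: 449.0 + 82.02 + 295.0 μs.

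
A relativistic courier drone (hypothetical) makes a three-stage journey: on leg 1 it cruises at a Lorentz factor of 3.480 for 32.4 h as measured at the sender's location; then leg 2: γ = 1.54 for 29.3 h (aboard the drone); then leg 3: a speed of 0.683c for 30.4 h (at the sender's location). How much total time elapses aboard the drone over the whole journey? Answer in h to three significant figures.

Leg 1: γ = 3.480; τ_1 = 32.4/3.480 = 9.310 h.
Leg 2: 29.3 h is already measured aboard the drone.
Leg 3: γ = 1/√(1 − 0.683²) = 1/√0.5335 = 1.369; τ_3 = 30.4/1.369 = 22.20 h.
Total: 9.310 + 29.30 + 22.20 h.

τ = 60.8 h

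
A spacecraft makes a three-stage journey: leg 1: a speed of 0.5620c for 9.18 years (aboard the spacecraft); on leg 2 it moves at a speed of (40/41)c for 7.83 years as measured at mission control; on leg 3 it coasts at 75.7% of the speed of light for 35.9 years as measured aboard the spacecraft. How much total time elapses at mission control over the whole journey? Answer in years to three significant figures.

Δt = 73.9 years

Leg 1: γ = 1/√(1 − 0.5620²) = 1/√0.6842 = 1.209; Δt_1 = 1.209 × 9.18 = 11.10 years.
Leg 2: 7.83 years is already measured at mission control.
Leg 3: β = 0.757; γ = 1/√(1 − 0.757²) = 1/√0.4270 = 1.530; Δt_3 = 1.530 × 35.9 = 54.94 years.
Total: 11.10 + 7.830 + 54.94 years.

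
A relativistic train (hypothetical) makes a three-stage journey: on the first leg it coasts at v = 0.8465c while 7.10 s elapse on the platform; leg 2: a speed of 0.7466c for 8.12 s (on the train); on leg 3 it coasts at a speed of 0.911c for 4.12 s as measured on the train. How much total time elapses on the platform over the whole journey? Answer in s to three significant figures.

Leg 1: 7.10 s is already measured on the platform.
Leg 2: γ = 1/√(1 − 0.7466²) = 1/√0.4426 = 1.503; Δt_2 = 1.503 × 8.12 = 12.21 s.
Leg 3: γ = 1/√(1 − 0.911²) = 1/√0.1701 = 2.425; Δt_3 = 2.425 × 4.12 = 9.990 s.
Total: 7.100 + 12.21 + 9.990 s.

Δt = 29.3 s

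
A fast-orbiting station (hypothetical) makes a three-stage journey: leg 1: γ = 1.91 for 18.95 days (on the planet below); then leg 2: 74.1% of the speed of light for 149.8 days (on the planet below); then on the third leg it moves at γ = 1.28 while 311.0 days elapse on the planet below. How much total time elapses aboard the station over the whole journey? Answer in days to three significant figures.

Leg 1: γ = 1.91; τ_1 = 18.95/1.910 = 9.921 days.
Leg 2: β = 0.741; γ = 1/√(1 − 0.741²) = 1/√0.4509 = 1.489; τ_2 = 149.8/1.489 = 100.6 days.
Leg 3: γ = 1.28; τ_3 = 311.0/1.280 = 243.0 days.
Total: 9.921 + 100.6 + 243.0 days.

τ = 353 days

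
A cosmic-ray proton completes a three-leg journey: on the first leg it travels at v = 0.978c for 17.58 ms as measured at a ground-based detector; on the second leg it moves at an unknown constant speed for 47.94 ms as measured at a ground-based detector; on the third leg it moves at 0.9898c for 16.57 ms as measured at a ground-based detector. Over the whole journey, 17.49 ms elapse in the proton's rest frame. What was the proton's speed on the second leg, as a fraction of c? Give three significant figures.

β = 0.971

Leg 1: γ = 1/√(1 − 0.978²) = 1/√0.04352 = 4.794; τ_1 = 17.58/4.794 = 3.667 ms.
Leg 2: speed unknown; τ_2 = 47.94/γ_2.
Leg 3: γ = 1/√(1 − 0.9898²) = 1/√0.02030 = 7.019; τ_3 = 16.57/7.019 = 2.361 ms.
Total proper time: 3.667 + τ_2 + 2.361 = 17.49, so τ_2 = 17.49 − 6.028 = 11.46 ms.
γ_2 = 47.94/11.46 = 4.182; β = √(1 − 1/γ²) = √0.9428.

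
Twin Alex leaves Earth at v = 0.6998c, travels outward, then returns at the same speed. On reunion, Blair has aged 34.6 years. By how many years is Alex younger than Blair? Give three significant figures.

γ = 1/√(1 − 0.6998²) = 1/√0.5103 = 1.400
Alex's elapsed proper time: τ = 34.6/1.400 = 24.72 years.
Age gap = Δt − τ = 34.6 − 24.72 years.

Δt − τ = 9.88 years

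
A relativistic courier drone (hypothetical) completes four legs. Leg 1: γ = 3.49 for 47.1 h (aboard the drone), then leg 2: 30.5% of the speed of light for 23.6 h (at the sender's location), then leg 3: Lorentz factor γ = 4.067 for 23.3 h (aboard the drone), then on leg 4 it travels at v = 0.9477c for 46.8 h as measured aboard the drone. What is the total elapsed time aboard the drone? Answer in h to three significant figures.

τ = 140 h

Leg 1: 47.1 h is already measured aboard the drone.
Leg 2: β = 0.305; γ = 1/√(1 − 0.305²) = 1/√0.9070 = 1.050; τ_2 = 23.6/1.050 = 22.48 h.
Leg 3: 23.3 h is already measured aboard the drone.
Leg 4: 46.8 h is already measured aboard the drone.
Total: 47.10 + 22.48 + 23.30 + 46.80 h.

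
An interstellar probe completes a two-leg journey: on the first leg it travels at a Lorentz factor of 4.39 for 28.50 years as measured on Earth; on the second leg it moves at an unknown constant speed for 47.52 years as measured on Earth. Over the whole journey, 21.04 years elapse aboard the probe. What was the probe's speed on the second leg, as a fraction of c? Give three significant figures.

β = 0.952

Leg 1: γ = 4.39; τ_1 = 28.50/4.390 = 6.492 years.
Leg 2: speed unknown; τ_2 = 47.52/γ_2.
Total proper time: 6.492 + τ_2 = 21.04, so τ_2 = 21.04 − 6.492 = 14.55 years.
γ_2 = 47.52/14.55 = 3.266; β = √(1 − 1/γ²) = √0.9063.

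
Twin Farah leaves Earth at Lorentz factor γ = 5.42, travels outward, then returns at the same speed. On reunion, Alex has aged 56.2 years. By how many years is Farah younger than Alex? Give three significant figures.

Δt − τ = 45.8 years

γ = 5.42
Farah's elapsed proper time: τ = 56.2/5.420 = 10.37 years.
Age gap = Δt − τ = 56.2 − 10.37 years.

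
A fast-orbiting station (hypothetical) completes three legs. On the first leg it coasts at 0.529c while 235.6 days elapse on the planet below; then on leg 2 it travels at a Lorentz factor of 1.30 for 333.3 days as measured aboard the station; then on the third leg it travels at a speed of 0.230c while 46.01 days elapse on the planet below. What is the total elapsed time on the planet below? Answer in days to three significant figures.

Leg 1: 235.6 days is already measured on the planet below.
Leg 2: γ = 1.30; Δt_2 = 1.300 × 333.3 = 433.3 days.
Leg 3: 46.01 days is already measured on the planet below.
Total: 235.6 + 433.3 + 46.01 days.

Δt = 715 days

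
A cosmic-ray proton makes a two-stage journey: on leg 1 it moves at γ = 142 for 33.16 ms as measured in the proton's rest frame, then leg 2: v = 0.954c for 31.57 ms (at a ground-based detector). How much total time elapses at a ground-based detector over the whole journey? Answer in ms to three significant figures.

Leg 1: γ = 142; Δt_1 = 142.0 × 33.16 = 4709 ms.
Leg 2: 31.57 ms is already measured at a ground-based detector.
Total: 4709 + 31.57 ms.

Δt = 4740 ms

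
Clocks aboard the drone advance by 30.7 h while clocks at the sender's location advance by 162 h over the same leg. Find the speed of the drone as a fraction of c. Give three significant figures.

The proper time is measured aboard the drone (both events occur at the drone's location); Δt is measured at the sender's location. γ = Δt/τ = 162/30.7 = 5.277.
β = √(1 − 1/γ²) = √(1 − 0.03591) = √0.9641

β = 0.982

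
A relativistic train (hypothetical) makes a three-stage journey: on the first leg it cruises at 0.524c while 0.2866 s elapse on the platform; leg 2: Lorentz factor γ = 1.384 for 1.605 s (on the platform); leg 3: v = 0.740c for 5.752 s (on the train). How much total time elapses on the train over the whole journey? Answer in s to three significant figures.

Leg 1: γ = 1/√(1 − 0.524²) = 1/√0.7254 = 1.174; τ_1 = 0.2866/1.174 = 0.2441 s.
Leg 2: γ = 1.384; τ_2 = 1.605/1.384 = 1.160 s.
Leg 3: 5.752 s is already measured on the train.
Total: 0.2441 + 1.160 + 5.752 s.

τ = 7.16 s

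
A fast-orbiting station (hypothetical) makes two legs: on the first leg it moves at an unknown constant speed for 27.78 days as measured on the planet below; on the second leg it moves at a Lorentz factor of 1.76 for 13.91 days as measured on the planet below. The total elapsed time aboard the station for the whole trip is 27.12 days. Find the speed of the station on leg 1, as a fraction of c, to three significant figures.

Leg 1: speed unknown; τ_1 = 27.78/γ_1.
Leg 2: γ = 1.76; τ_2 = 13.91/1.760 = 7.903 days.
Total proper time: τ_1 + 7.903 = 27.12, so τ_1 = 27.12 − 7.903 = 19.22 days.
γ_1 = 27.78/19.22 = 1.446; β = √(1 − 1/γ²) = √0.5215.

β = 0.722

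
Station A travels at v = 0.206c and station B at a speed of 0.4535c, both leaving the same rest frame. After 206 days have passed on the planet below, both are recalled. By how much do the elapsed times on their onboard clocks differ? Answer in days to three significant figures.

A: γ = 1/√(1 − 0.206²) = 1/√0.9576 = 1.022; τ_A = 206/1.022 = 201.6 days.
B: γ = 1/√(1 − 0.4535²) = 1/√0.7943 = 1.122; τ_B = 206/1.122 = 183.6 days.

|τ_A − τ_B| = 18.0 days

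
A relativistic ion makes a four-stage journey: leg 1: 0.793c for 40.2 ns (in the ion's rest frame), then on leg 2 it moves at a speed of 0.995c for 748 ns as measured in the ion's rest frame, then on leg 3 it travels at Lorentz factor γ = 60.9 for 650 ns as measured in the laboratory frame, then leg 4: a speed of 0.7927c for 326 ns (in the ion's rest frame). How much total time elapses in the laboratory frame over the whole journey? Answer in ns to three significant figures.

Δt = 8740 ns

Leg 1: γ = 1/√(1 − 0.793²) = 1/√0.3712 = 1.641; Δt_1 = 1.641 × 40.2 = 65.99 ns.
Leg 2: γ = 1/√(1 − 0.995²) = 1/√0.009975 = 10.01; Δt_2 = 10.01 × 748 = 7489 ns.
Leg 3: 650 ns is already measured in the laboratory frame.
Leg 4: γ = 1/√(1 − 0.7927²) = 1/√0.3716 = 1.640; Δt_4 = 1.640 × 326 = 534.8 ns.
Total: 65.99 + 7489 + 650.0 + 534.8 ns.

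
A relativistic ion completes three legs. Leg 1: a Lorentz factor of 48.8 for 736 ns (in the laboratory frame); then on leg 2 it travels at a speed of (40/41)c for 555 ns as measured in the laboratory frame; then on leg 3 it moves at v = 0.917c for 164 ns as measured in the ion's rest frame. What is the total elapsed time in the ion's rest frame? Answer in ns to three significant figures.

τ = 301 ns

Leg 1: γ = 48.8; τ_1 = 736/48.80 = 15.08 ns.
Leg 2: γ = 1/√(1 − (40/41)²) = 41/9 ≈ 4.556; τ_2 = 555/4.556 = 121.8 ns.
Leg 3: 164 ns is already measured in the ion's rest frame.
Total: 15.08 + 121.8 + 164.0 ns.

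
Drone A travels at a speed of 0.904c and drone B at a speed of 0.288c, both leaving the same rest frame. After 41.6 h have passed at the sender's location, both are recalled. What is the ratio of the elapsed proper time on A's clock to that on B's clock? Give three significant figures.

A: γ = 1/√(1 − 0.904²) = 1/√0.1828 = 2.339. B: γ = 1/√(1 − 0.288²) = 1/√0.9171 = 1.044.
τ_A/τ_B = γ_B/γ_A = 1.044/2.339 = 0.4464, so τ_A/τ_B = 0.4464.

τ_A/τ_B = 0.446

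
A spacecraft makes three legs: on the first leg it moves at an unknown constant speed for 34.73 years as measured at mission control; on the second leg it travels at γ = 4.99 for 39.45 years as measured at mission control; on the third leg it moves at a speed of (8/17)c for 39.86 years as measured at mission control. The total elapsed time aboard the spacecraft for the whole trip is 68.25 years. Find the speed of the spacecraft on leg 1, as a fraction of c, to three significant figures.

Leg 1: speed unknown; τ_1 = 34.73/γ_1.
Leg 2: γ = 4.99; τ_2 = 39.45/4.990 = 7.906 years.
Leg 3: γ = 1/√(1 − (8/17)²) = 17/15 ≈ 1.133; τ_3 = 39.86/1.133 = 35.17 years.
Total proper time: τ_1 + 7.906 + 35.17 = 68.25, so τ_1 = 68.25 − 43.08 = 25.17 years.
γ_1 = 34.73/25.17 = 1.380; β = √(1 − 1/γ²) = √0.4746.

β = 0.689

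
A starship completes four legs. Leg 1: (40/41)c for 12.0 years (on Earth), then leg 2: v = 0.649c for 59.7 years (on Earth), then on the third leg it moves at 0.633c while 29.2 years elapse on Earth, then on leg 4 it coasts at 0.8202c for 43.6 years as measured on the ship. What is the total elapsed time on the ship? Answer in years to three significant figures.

Leg 1: γ = 1/√(1 − (40/41)²) = 41/9 ≈ 4.556; τ_1 = 12.0/4.556 = 2.634 years.
Leg 2: γ = 1/√(1 − 0.649²) = 1/√0.5788 = 1.314; τ_2 = 59.7/1.314 = 45.42 years.
Leg 3: γ = 1/√(1 − 0.633²) = 1/√0.5993 = 1.292; τ_3 = 29.2/1.292 = 22.61 years.
Leg 4: 43.6 years is already measured on the ship.
Total: 2.634 + 45.42 + 22.61 + 43.60 years.

τ = 114 years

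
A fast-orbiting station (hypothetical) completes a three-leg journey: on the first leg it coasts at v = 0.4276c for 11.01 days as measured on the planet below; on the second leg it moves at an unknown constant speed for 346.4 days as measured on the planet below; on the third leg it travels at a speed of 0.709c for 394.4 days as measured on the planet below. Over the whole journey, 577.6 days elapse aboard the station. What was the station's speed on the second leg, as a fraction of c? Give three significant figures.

β = 0.549

Leg 1: γ = 1/√(1 − 0.4276²) = 1/√0.8172 = 1.106; τ_1 = 11.01/1.106 = 9.953 days.
Leg 2: speed unknown; τ_2 = 346.4/γ_2.
Leg 3: γ = 1/√(1 − 0.709²) = 1/√0.4973 = 1.418; τ_3 = 394.4/1.418 = 278.1 days.
Total proper time: 9.953 + τ_2 + 278.1 = 577.6, so τ_2 = 577.6 − 288.1 = 289.5 days.
γ_2 = 346.4/289.5 = 1.196; β = √(1 − 1/γ²) = √0.3015.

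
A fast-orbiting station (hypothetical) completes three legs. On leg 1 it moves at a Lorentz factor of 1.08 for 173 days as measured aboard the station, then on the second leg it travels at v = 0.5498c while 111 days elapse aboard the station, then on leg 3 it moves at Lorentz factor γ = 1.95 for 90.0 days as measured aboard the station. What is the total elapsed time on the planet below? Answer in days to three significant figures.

Leg 1: γ = 1.08; Δt_1 = 1.080 × 173 = 186.8 days.
Leg 2: γ = 1/√(1 − 0.5498²) = 1/√0.6977 = 1.197; Δt_2 = 1.197 × 111 = 132.9 days.
Leg 3: γ = 1.95; Δt_3 = 1.950 × 90.0 = 175.5 days.
Total: 186.8 + 132.9 + 175.5 days.

Δt = 495 days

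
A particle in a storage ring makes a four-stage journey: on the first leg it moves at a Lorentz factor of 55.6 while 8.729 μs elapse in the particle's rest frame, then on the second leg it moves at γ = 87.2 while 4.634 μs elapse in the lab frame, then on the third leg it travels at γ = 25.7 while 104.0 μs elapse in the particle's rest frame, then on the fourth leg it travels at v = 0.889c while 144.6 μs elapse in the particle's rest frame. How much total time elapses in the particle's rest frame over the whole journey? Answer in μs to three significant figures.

τ = 257 μs

Leg 1: 8.729 μs is already measured in the particle's rest frame.
Leg 2: γ = 87.2; τ_2 = 4.634/87.20 = 0.05314 μs.
Leg 3: 104.0 μs is already measured in the particle's rest frame.
Leg 4: 144.6 μs is already measured in the particle's rest frame.
Total: 8.729 + 0.05314 + 104.0 + 144.6 μs.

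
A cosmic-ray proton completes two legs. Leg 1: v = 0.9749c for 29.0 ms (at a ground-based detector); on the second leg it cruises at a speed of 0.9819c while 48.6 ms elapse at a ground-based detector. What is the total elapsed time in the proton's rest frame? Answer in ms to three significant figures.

Leg 1: γ = 1/√(1 − 0.9749²) = 1/√0.04957 = 4.491; τ_1 = 29.0/4.491 = 6.457 ms.
Leg 2: γ = 1/√(1 − 0.9819²) = 1/√0.03587 = 5.280; τ_2 = 48.6/5.280 = 9.205 ms.
Total: 6.457 + 9.205 ms.

τ = 15.7 ms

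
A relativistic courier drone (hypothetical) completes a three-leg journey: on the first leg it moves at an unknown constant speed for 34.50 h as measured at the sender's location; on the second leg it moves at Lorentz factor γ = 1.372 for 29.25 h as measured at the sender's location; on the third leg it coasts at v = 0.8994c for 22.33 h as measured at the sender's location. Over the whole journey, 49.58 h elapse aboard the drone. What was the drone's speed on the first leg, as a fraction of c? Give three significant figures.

β = 0.844

Leg 1: speed unknown; τ_1 = 34.50/γ_1.
Leg 2: γ = 1.372; τ_2 = 29.25/1.372 = 21.32 h.
Leg 3: γ = 1/√(1 − 0.8994²) = 1/√0.1911 = 2.288; τ_3 = 22.33/2.288 = 9.761 h.
Total proper time: τ_1 + 21.32 + 9.761 = 49.58, so τ_1 = 49.58 − 31.08 = 18.50 h.
γ_1 = 34.50/18.50 = 1.865; β = √(1 − 1/γ²) = √0.7125.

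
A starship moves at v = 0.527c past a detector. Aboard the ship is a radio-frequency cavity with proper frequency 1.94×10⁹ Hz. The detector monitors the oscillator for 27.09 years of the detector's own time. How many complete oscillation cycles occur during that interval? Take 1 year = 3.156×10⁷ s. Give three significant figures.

N = 1.41×10¹⁸

γ = 1/√(1 − 0.527²) = 1/√0.7223 = 1.177
During 27.09 years of lab time, the oscillator's proper time advances by τ = Δt/γ = 27.09/1.177 = 23.02 years = 7.266×10⁸ s.
N = f × τ = 1.94×10⁹ × 7.266×10⁸ = 1.410×10¹⁸.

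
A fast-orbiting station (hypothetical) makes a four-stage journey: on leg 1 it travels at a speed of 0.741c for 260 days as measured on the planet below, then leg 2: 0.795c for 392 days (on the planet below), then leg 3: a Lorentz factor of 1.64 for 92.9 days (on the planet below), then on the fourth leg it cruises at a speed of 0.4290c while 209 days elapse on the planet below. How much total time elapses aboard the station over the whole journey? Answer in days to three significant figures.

Leg 1: γ = 1/√(1 − 0.741²) = 1/√0.4509 = 1.489; τ_1 = 260/1.489 = 174.6 days.
Leg 2: γ = 1/√(1 − 0.795²) = 1/√0.3680 = 1.649; τ_2 = 392/1.649 = 237.8 days.
Leg 3: γ = 1.64; τ_3 = 92.9/1.640 = 56.65 days.
Leg 4: γ = 1/√(1 − 0.4290²) = 1/√0.8160 = 1.107; τ_4 = 209/1.107 = 188.8 days.
Total: 174.6 + 237.8 + 56.65 + 188.8 days.

τ = 658 days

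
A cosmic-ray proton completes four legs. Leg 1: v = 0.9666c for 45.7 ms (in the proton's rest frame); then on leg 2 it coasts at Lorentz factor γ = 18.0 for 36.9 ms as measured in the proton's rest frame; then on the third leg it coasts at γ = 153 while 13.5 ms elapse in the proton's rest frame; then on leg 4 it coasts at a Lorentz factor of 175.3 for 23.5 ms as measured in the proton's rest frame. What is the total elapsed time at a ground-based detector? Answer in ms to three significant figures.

Leg 1: γ = 1/√(1 − 0.9666²) = 1/√0.06568 = 3.902; Δt_1 = 3.902 × 45.7 = 178.3 ms.
Leg 2: γ = 18.0; Δt_2 = 18.00 × 36.9 = 664.2 ms.
Leg 3: γ = 153; Δt_3 = 153.0 × 13.5 = 2066 ms.
Leg 4: γ = 175.3; Δt_4 = 175.3 × 23.5 = 4120 ms.
Total: 178.3 + 664.2 + 2066 + 4120 ms.

Δt = 7030 ms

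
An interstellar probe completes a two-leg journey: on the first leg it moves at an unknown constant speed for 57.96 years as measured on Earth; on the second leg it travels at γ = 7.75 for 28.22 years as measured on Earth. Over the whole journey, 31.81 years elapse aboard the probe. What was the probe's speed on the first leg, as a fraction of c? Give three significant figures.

β = 0.874

Leg 1: speed unknown; τ_1 = 57.96/γ_1.
Leg 2: γ = 7.75; τ_2 = 28.22/7.750 = 3.641 years.
Total proper time: τ_1 + 3.641 = 31.81, so τ_1 = 31.81 − 3.641 = 28.17 years.
γ_1 = 57.96/28.17 = 2.058; β = √(1 − 1/γ²) = √0.7638.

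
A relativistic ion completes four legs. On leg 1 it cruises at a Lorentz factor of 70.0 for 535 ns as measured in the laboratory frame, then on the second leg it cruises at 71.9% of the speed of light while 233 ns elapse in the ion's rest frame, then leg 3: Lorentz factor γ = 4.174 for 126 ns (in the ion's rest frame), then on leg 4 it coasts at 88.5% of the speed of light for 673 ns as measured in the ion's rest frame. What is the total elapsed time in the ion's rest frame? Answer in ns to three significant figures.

τ = 1040 ns

Leg 1: γ = 70.0; τ_1 = 535/70.00 = 7.643 ns.
Leg 2: 233 ns is already measured in the ion's rest frame.
Leg 3: 126 ns is already measured in the ion's rest frame.
Leg 4: 673 ns is already measured in the ion's rest frame.
Total: 7.643 + 233.0 + 126.0 + 673.0 ns.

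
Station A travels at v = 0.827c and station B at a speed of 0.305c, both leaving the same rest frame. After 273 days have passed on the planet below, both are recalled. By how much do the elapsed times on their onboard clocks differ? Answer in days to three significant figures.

A: γ = 1/√(1 − 0.827²) = 1/√0.3161 = 1.779; τ_A = 273/1.779 = 153.5 days.
B: γ = 1/√(1 − 0.305²) = 1/√0.9070 = 1.050; τ_B = 273/1.050 = 260.0 days.

|τ_A − τ_B| = 107 days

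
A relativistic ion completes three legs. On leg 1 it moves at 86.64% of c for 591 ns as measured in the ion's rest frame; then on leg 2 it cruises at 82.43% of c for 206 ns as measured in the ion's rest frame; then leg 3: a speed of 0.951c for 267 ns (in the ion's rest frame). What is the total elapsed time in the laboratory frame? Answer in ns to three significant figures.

Leg 1: β = 0.8664; γ = 1/√(1 − 0.8664²) = 1/√0.2494 = 2.003; Δt_1 = 2.003 × 591 = 1184 ns.
Leg 2: β = 0.8243; γ = 1/√(1 − 0.8243²) = 1/√0.3205 = 1.766; Δt_2 = 1.766 × 206 = 363.9 ns.
Leg 3: γ = 1/√(1 − 0.951²) = 1/√0.09560 = 3.234; Δt_3 = 3.234 × 267 = 863.5 ns.
Total: 1184 + 363.9 + 863.5 ns.

Δt = 2410 ns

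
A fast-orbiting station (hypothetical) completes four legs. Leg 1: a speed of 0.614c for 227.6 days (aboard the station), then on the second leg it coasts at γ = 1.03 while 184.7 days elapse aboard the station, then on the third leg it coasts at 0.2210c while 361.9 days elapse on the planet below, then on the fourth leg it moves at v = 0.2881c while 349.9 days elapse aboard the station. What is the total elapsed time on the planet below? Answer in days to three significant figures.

Δt = 1210 days

Leg 1: γ = 1/√(1 − 0.614²) = 1/√0.6230 = 1.267; Δt_1 = 1.267 × 227.6 = 288.4 days.
Leg 2: γ = 1.03; Δt_2 = 1.030 × 184.7 = 190.2 days.
Leg 3: 361.9 days is already measured on the planet below.
Leg 4: γ = 1/√(1 − 0.2881²) = 1/√0.9170 = 1.044; Δt_4 = 1.044 × 349.9 = 365.4 days.
Total: 288.4 + 190.2 + 361.9 + 365.4 days.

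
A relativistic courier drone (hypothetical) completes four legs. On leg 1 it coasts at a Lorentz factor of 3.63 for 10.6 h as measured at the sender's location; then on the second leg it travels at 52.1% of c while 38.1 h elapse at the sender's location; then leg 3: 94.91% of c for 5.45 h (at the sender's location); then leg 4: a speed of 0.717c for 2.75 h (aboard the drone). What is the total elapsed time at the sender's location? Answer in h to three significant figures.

Δt = 58.1 h

Leg 1: 10.6 h is already measured at the sender's location.
Leg 2: 38.1 h is already measured at the sender's location.
Leg 3: 5.45 h is already measured at the sender's location.
Leg 4: γ = 1/√(1 − 0.717²) = 1/√0.4859 = 1.435; Δt_4 = 1.435 × 2.75 = 3.945 h.
Total: 10.60 + 38.10 + 5.450 + 3.945 h.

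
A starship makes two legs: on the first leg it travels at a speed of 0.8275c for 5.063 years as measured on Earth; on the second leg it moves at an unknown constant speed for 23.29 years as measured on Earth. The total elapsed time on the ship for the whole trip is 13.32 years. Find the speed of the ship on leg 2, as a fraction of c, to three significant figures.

β = 0.893

Leg 1: γ = 1/√(1 − 0.8275²) = 1/√0.3152 = 1.781; τ_1 = 5.063/1.781 = 2.843 years.
Leg 2: speed unknown; τ_2 = 23.29/γ_2.
Total proper time: 2.843 + τ_2 = 13.32, so τ_2 = 13.32 − 2.843 = 10.48 years.
γ_2 = 23.29/10.48 = 2.223; β = √(1 − 1/γ²) = √0.7976.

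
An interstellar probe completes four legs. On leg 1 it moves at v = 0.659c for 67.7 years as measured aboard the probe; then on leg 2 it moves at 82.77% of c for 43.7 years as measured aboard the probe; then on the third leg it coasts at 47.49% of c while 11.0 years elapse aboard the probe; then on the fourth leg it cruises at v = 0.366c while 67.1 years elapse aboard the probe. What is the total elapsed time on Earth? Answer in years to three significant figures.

Leg 1: γ = 1/√(1 − 0.659²) = 1/√0.5657 = 1.330; Δt_1 = 1.330 × 67.7 = 90.01 years.
Leg 2: β = 0.8277; γ = 1/√(1 − 0.8277²) = 1/√0.3149 = 1.782; Δt_2 = 1.782 × 43.7 = 77.87 years.
Leg 3: β = 0.4749; γ = 1/√(1 − 0.4749²) = 1/√0.7745 = 1.136; Δt_3 = 1.136 × 11.0 = 12.50 years.
Leg 4: γ = 1/√(1 − 0.366²) = 1/√0.8660 = 1.075; Δt_4 = 1.075 × 67.1 = 72.10 years.
Total: 90.01 + 77.87 + 12.50 + 72.10 years.

Δt = 252 years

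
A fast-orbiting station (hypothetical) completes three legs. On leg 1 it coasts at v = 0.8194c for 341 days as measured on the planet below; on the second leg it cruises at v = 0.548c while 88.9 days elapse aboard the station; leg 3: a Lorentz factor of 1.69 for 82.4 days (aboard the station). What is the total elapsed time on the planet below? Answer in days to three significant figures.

Δt = 587 days

Leg 1: 341 days is already measured on the planet below.
Leg 2: γ = 1/√(1 − 0.548²) = 1/√0.6997 = 1.195; Δt_2 = 1.195 × 88.9 = 106.3 days.
Leg 3: γ = 1.69; Δt_3 = 1.690 × 82.4 = 139.3 days.
Total: 341.0 + 106.3 + 139.3 days.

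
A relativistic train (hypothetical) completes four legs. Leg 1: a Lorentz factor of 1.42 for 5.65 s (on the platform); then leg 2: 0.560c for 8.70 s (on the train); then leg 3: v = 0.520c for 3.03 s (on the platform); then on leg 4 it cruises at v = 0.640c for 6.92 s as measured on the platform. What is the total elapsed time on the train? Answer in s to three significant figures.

τ = 20.6 s

Leg 1: γ = 1.42; τ_1 = 5.65/1.420 = 3.979 s.
Leg 2: 8.70 s is already measured on the train.
Leg 3: γ = 1/√(1 − 0.520²) = 1/√0.7296 = 1.171; τ_3 = 3.03/1.171 = 2.588 s.
Leg 4: γ = 1/√(1 − 0.640²) = 1/√0.5904 = 1.301; τ_4 = 6.92/1.301 = 5.317 s.
Total: 3.979 + 8.700 + 2.588 + 5.317 s.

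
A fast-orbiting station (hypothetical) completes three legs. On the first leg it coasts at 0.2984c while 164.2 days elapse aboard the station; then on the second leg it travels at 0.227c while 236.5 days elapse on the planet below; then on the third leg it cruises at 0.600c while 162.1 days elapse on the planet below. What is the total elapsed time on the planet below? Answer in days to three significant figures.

Leg 1: γ = 1/√(1 − 0.2984²) = 1/√0.9110 = 1.048; Δt_1 = 1.048 × 164.2 = 172.0 days.
Leg 2: 236.5 days is already measured on the planet below.
Leg 3: 162.1 days is already measured on the planet below.
Total: 172.0 + 236.5 + 162.1 days.

Δt = 571 days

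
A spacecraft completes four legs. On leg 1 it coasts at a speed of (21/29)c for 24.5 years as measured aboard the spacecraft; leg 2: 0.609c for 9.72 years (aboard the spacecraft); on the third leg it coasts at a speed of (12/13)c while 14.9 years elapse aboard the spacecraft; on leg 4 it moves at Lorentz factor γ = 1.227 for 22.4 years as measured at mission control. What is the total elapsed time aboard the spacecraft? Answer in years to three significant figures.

τ = 67.4 years

Leg 1: 24.5 years is already measured aboard the spacecraft.
Leg 2: 9.72 years is already measured aboard the spacecraft.
Leg 3: 14.9 years is already measured aboard the spacecraft.
Leg 4: γ = 1.227; τ_4 = 22.4/1.227 = 18.26 years.
Total: 24.50 + 9.720 + 14.90 + 18.26 years.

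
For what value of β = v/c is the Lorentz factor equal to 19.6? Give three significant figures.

β = 0.999

β = √(1 − 1/γ²) = √(1 − 1/19.6²) = √(1 − 0.002603) = √0.9974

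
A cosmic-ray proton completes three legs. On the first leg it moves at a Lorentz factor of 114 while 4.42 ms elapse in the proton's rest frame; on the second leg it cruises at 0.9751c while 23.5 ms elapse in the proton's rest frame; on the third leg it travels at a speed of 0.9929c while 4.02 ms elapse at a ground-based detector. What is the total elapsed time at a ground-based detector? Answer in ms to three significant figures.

Leg 1: γ = 114; Δt_1 = 114.0 × 4.42 = 503.9 ms.
Leg 2: γ = 1/√(1 − 0.9751²) = 1/√0.04918 = 4.509; Δt_2 = 4.509 × 23.5 = 106.0 ms.
Leg 3: 4.02 ms is already measured at a ground-based detector.
Total: 503.9 + 106.0 + 4.020 ms.

Δt = 614 ms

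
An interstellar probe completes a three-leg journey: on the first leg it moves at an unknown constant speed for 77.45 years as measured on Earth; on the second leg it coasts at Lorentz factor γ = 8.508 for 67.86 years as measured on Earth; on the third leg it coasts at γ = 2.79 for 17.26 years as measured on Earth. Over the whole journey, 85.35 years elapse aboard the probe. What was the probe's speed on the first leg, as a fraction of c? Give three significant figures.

Leg 1: speed unknown; τ_1 = 77.45/γ_1.
Leg 2: γ = 8.508; τ_2 = 67.86/8.508 = 7.976 years.
Leg 3: γ = 2.79; τ_3 = 17.26/2.790 = 6.186 years.
Total proper time: τ_1 + 7.976 + 6.186 = 85.35, so τ_1 = 85.35 − 14.16 = 71.19 years.
γ_1 = 77.45/71.19 = 1.088; β = √(1 − 1/γ²) = √0.1552.

β = 0.394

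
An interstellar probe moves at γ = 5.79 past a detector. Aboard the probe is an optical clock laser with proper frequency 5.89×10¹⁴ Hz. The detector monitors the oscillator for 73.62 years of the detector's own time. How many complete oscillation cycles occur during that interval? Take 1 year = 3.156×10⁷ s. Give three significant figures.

γ = 5.79
During 73.62 years of lab time, the oscillator's proper time advances by τ = Δt/γ = 73.62/5.790 = 12.72 years = 4.013×10⁸ s.
N = f × τ = 5.89×10¹⁴ × 4.013×10⁸ = 2.364×10²³.

N = 2.36×10²³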